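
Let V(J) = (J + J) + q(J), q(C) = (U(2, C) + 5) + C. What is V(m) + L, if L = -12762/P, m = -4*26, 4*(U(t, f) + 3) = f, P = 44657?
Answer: -15017514/44657 ≈ -336.29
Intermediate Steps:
U(t, f) = -3 + f/4
m = -104
q(C) = 2 + 5*C/4 (q(C) = ((-3 + C/4) + 5) + C = (2 + C/4) + C = 2 + 5*C/4)
V(J) = 2 + 13*J/4 (V(J) = (J + J) + (2 + 5*J/4) = 2*J + (2 + 5*J/4) = 2 + 13*J/4)
L = -12762/44657 ≈ -0.28578
V(m) + L = (2 + (13/4)*(-104)) - 12762/44657 = (2 - 338) - 12762/44657 = -336 - 12762/44657 = -15017514/44657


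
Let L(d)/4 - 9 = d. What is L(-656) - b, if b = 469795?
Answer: -472383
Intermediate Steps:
L(d) = 36 + 4*d
L(-656) - b = (36 + 4*(-656)) - 1*469795 = (36 - 2624) - 469795 = -2588 - 469795 = -472383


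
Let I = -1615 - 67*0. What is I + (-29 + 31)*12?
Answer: -1591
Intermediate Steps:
I = -1615 (I = -1615 - 1*0 = -1615 + 0 = -1615)
I + (-29 + 31)*12 = -1615 + (-29 + 31)*12 = -1615 + 2*12 = -1615 + 24 = -1591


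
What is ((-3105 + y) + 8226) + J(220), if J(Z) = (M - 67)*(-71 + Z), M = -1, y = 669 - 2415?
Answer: -6757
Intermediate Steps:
y = -1746
J(Z) = 4828 - 68*Z (J(Z) = (-1 - 67)*(-71 + Z) = -68*(-71 + Z) = 4828 - 68*Z)
((-3105 + y) + 8226) + J(220) = ((-3105 - 1746) + 8226) + (4828 - 68*220) = (-4851 + 8226) + (4828 - 14960) = 3375 - 10132 = -6757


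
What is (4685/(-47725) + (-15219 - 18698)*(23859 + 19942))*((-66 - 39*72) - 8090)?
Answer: 155469934940276728/9545 ≈ 1.6288e+13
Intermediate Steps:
(4685/(-47725) + (-15219 - 18698)*(23859 + 19942))*((-66 - 39*72) - 8090) = (4685*(-1/47725) - 33917*43801)*((-66 - 2808) - 8090) = (-937/9545 - 1485598517)*(-2874 - 8090) = -14180037845702/9545*(-10964) = 155469934940276728/9545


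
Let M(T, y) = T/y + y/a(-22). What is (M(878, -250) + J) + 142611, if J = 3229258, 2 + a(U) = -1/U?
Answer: 18124464498/5375 ≈ 3.3720e+6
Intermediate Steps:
a(U) = -2 - 1/U
M(T, y) = -22*y/43 + T/y (M(T, y) = T/y + y/(-2 - 1/(-22)) = T/y + y/(-2 - 1*(-1/22)) = T/y + y/(-2 + 1/22) = T/y + y/(-43/22) = T/y + y*(-22/43) = T/y - 22*y/43 = -22*y/43 + T/y)
(M(878, -250) + J) + 142611 = ((-22/43*(-250) + 878/(-250)) + 3229258) + 142611 = ((5500/43 + 878*(-1/250)) + 3229258) + 142611 = ((5500/43 - 439/125) + 3229258) + 142611 = (668623/5375 + 3229258) + 142611 = 17357930373/5375 + 142611 = 18124464498/5375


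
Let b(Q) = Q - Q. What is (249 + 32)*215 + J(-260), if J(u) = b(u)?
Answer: 60415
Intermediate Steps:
b(Q) = 0
J(u) = 0
(249 + 32)*215 + J(-260) = (249 + 32)*215 + 0 = 281*215 + 0 = 60415 + 0 = 60415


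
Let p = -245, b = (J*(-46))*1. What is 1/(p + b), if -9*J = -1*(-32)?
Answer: -9/733 ≈ -0.012278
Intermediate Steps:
J = -32/9 (J = -(-1)*(-32)/9 = -⅑*32 = -32/9 ≈ -3.5556)
b = 1472/9 (b = -32/9*(-46)*1 = (1472/9)*1 = 1472/9 ≈ 163.56)
1/(p + b) = 1/(-245 + 1472/9) = 1/(-733/9) = -9/733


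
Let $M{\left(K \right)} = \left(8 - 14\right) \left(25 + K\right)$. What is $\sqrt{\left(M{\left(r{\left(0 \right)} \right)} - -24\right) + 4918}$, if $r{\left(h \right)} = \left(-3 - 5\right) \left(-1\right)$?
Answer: $2 \sqrt{1186} \approx 68.877$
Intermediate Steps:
$r{\left(h \right)} = 8$ ($r{\left(h \right)} = \left(-8\right) \left(-1\right) = 8$)
$M{\left(K \right)} = -150 - 6 K$ ($M{\left(K \right)} = - 6 \left(25 + K\right) = -150 - 6 K$)
$\sqrt{\left(M{\left(r{\left(0 \right)} \right)} - -24\right) + 4918} = \sqrt{\left(\left(-150 - 48\right) - -24\right) + 4918} = \sqrt{\left(\left(-150 - 48\right) + 24\right) + 4918} = \sqrt{\left(-198 + 24\right) + 4918} = \sqrt{-174 + 4918} = \sqrt{4744} = 2 \sqrt{1186}$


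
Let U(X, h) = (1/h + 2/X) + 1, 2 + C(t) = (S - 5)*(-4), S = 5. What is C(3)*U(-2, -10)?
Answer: ⅕ ≈ 0.20000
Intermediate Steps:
C(t) = -2 (C(t) = -2 + (5 - 5)*(-4) = -2 + 0*(-4) = -2 + 0 = -2)
U(X, h) = 1 + 1/h + 2/X (U(X, h) = (1/h + 2/X) + 1 = 1 + 1/h + 2/X)
C(3)*U(-2, -10) = -2*(1 + 1/(-10) + 2/(-2)) = -2*(1 - ⅒ + 2*(-½)) = -2*(1 - ⅒ - 1) = -2*(-⅒) = ⅕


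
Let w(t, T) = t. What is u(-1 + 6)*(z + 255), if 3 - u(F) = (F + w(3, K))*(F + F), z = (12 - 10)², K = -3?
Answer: -19943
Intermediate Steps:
z = 4 (z = 2² = 4)
u(F) = 3 - 2*F*(3 + F) (u(F) = 3 - (F + 3)*(F + F) = 3 - (3 + F)*2*F = 3 - 2*F*(3 + F))
u(-1 + 6)*(z + 255) = (3 - 6*(-1 + 6) - 2*(-1 + 6)²)*(4 + 255) = (3 - 6*5 - 2*5²)*259 = (3 - 30 - 2*25)*259 = (3 - 30 - 50)*259 = -77*259 = -19943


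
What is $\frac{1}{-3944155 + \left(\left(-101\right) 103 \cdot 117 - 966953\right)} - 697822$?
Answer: $- \frac{4276433951899}{6128259} \approx -6.9782 \cdot 10^{5}$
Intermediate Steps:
$\frac{1}{-3944155 + \left(\left(-101\right) 103 \cdot 117 - 966953\right)} - 697822 = \frac{1}{-3944155 - 2184104} - 697822 = \frac{1}{-6128259} - 697822 = - \frac{1}{6128259} - 697822 = - \frac{4276433951899}{6128259}$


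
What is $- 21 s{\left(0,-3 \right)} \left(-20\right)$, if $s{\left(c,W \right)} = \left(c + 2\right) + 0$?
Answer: $840$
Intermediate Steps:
$s{\left(c,W \right)} = 2 + c$ ($s{\left(c,W \right)} = \left(2 + c\right) + 0 = 2 + c$)
$- 21 s{\left(0,-3 \right)} \left(-20\right) = - 21 \left(2 + 0\right) \left(-20\right) = \left(-21\right) 2 \left(-20\right) = \left(-42\right) \left(-20\right) = 840$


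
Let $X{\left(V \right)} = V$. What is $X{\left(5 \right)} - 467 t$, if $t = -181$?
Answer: $84532$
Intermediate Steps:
$X{\left(5 \right)} - 467 t = 5 - -84527 = 5 + 84527 = 84532$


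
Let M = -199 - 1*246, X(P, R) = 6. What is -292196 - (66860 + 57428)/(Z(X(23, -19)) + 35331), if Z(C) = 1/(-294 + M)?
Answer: -953651858500/3263701 ≈ -2.9220e+5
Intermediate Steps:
M = -445 (M = -199 - 246 = -445)
Z(C) = -1/739 (Z(C) = 1/(-294 - 445) = 1/(-739) = -1/739)
-292196 - (66860 + 57428)/(Z(X(23, -19)) + 35331) = -292196 - (66860 + 57428)/(-1/739 + 35331) = -292196 - 124288/26109608/739 = -292196 - 124288*739/26109608 = -292196 - 1*11481104/3263701 = -292196 - 11481104/3263701 = -953651858500/3263701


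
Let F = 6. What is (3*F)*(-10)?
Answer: -180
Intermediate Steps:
(3*F)*(-10) = (3*6)*(-10) = 18*(-10) = -180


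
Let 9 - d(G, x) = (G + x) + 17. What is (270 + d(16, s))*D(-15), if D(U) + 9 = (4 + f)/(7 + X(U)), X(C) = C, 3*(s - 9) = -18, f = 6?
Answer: -9963/4 ≈ -2490.8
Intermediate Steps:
s = 3 (s = 9 + (1/3)*(-18) = 9 - 6 = 3)
d(G, x) = -8 - G - x (d(G, x) = 9 - ((G + x) + 17) = 9 - (17 + G + x) = 9 + (-17 - G - x) = -8 - G - x)
D(U) = -9 + 10/(7 + U) (D(U) = -9 + (4 + 6)/(7 + U) = -9 + 10/(7 + U))
(270 + d(16, s))*D(-15) = (270 + (-8 - 1*16 - 1*3))*((-53 - 9*(-15))/(7 - 15)) = (270 + (-8 - 16 - 3))*((-53 + 135)/(-8)) = (270 - 27)*(-1/8*82) = 243*(-41/4) = -9963/4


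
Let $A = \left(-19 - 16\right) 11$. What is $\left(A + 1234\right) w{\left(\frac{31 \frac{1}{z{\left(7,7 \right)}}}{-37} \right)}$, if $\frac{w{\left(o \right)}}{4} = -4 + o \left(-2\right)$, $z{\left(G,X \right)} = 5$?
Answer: $- \frac{2302488}{185} \approx -12446.0$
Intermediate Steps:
$A = -385$ ($A = \left(-35\right) 11 = -385$)
$w{\left(o \right)} = -16 - 8 o$ ($w{\left(o \right)} = 4 \left(-4 + o \left(-2\right)\right) = 4 \left(-4 - 2 o\right) = -16 - 8 o$)
$\left(A + 1234\right) w{\left(\frac{31 \frac{1}{z{\left(7,7 \right)}}}{-37} \right)} = \left(-385 + 1234\right) \left(-16 - 8 \frac{31 \cdot \frac{1}{5}}{-37}\right) = 849 \left(-16 - 8 \cdot 31 \cdot \frac{1}{5} \left(- \frac{1}{37}\right)\right) = 849 \left(-16 - 8 \cdot \frac{31}{5} \left(- \frac{1}{37}\right)\right) = 849 \left(-16 - - \frac{248}{185}\right) = 849 \left(-16 + \frac{248}{185}\right) = 849 \left(- \frac{2712}{185}\right) = - \frac{2302488}{185}$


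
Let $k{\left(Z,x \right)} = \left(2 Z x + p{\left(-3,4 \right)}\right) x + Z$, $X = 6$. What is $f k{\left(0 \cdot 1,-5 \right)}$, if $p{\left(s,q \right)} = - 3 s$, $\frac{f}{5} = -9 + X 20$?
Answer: $-24975$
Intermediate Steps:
$f = 555$ ($f = 5 \left(-9 + 6 \cdot 20\right) = 5 \left(-9 + 120\right) = 5 \cdot 111 = 555$)
$k{\left(Z,x \right)} = Z + x \left(9 + 2 Z x\right)$ ($k{\left(Z,x \right)} = \left(2 Z x - -9\right) x + Z = \left(2 Z x + 9\right) x + Z = \left(9 + 2 Z x\right) x + Z = x \left(9 + 2 Z x\right) + Z = Z + x \left(9 + 2 Z x\right)$)
$f k{\left(0 \cdot 1,-5 \right)} = 555 \left(0 \cdot 1 + 9 \left(-5\right) + 2 \cdot 0 \cdot 1 \left(-5\right)^{2}\right) = 555 \left(0 - 45 + 2 \cdot 0 \cdot 25\right) = 555 \left(0 - 45 + 0\right) = 555 \left(-45\right) = -24975$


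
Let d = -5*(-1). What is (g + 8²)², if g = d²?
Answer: 7921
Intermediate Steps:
d = 5
g = 25 (g = 5² = 25)
(g + 8²)² = (25 + 8²)² = (25 + 64)² = 89² = 7921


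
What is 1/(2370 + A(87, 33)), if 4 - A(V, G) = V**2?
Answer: -1/5195 ≈ -0.00019249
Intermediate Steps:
A(V, G) = 4 - V**2
1/(2370 + A(87, 33)) = 1/(2370 + (4 - 1*87**2)) = 1/(2370 + (4 - 1*7569)) = 1/(2370 + (4 - 7569)) = 1/(2370 - 7565) = 1/(-5195) = -1/5195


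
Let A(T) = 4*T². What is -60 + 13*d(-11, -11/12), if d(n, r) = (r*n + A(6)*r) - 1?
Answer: -19895/12 ≈ -1657.9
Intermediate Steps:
d(n, r) = -1 + 144*r + n*r (d(n, r) = (r*n + (4*6²)*r) - 1 = (n*r + (4*36)*r) - 1 = (n*r + 144*r) - 1 = (144*r + n*r) - 1 = -1 + 144*r + n*r)
-60 + 13*d(-11, -11/12) = -60 + 13*(-1 + 144*(-11/12) - (-121)/12) = -60 + 13*(-1 + 144*(-11*1/12) - (-121)/12) = -60 + 13*(-1 + 144*(-11/12) - 11*(-11/12)) = -60 + 13*(-1 - 132 + 121/12) = -60 + 13*(-1475/12) = -60 - 19175/12 = -19895/12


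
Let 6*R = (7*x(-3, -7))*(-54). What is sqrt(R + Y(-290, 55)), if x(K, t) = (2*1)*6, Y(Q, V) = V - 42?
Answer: I*sqrt(743) ≈ 27.258*I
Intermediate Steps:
Y(Q, V) = -42 + V
x(K, t) = 12 (x(K, t) = 2*6 = 12)
R = -756 (R = ((7*12)*(-54))/6 = (84*(-54))/6 = (1/6)*(-4536) = -756)
sqrt(R + Y(-290, 55)) = sqrt(-756 + (-42 + 55)) = sqrt(-756 + 13) = sqrt(-743) = I*sqrt(743)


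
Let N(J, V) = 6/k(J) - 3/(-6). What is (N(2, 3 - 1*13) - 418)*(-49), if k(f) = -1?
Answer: 41503/2 ≈ 20752.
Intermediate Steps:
N(J, V) = -11/2 (N(J, V) = 6/(-1) - 3/(-6) = 6*(-1) - 3*(-⅙) = -6 + ½ = -11/2)
(N(2, 3 - 1*13) - 418)*(-49) = (-11/2 - 418)*(-49) = -847/2*(-49) = 41503/2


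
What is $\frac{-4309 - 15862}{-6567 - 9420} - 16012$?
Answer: $- \frac{255963673}{15987} \approx -16011.0$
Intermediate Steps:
$\frac{-4309 - 15862}{-6567 - 9420} - 16012 = - \frac{20171}{-15987} - 16012 = \left(-20171\right) \left(- \frac{1}{15987}\right) - 16012 = \frac{20171}{15987} - 16012 = - \frac{255963673}{15987}$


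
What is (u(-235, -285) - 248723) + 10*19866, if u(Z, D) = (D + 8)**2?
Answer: 26666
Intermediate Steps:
u(Z, D) = (8 + D)**2
(u(-235, -285) - 248723) + 10*19866 = ((8 - 285)**2 - 248723) + 10*19866 = ((-277)**2 - 248723) + 198660 = (76729 - 248723) + 198660 = -171994 + 198660 = 26666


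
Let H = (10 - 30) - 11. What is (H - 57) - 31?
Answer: -119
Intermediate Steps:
H = -31 (H = -20 - 11 = -31)
(H - 57) - 31 = (-31 - 57) - 31 = -88 - 31 = -119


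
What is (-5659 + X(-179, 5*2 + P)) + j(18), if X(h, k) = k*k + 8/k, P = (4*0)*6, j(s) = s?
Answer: -27701/5 ≈ -5540.2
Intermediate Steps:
P = 0 (P = 0*6 = 0)
X(h, k) = k² + 8/k
(-5659 + X(-179, 5*2 + P)) + j(18) = (-5659 + (8 + (5*2 + 0)³)/(5*2 + 0)) + 18 = (-5659 + (8 + (10 + 0)³)/(10 + 0)) + 18 = (-5659 + (8 + 10³)/10) + 18 = (-5659 + (8 + 1000)/10) + 18 = (-5659 + (⅒)*1008) + 18 = (-5659 + 504/5) + 18 = -27791/5 + 18 = -27701/5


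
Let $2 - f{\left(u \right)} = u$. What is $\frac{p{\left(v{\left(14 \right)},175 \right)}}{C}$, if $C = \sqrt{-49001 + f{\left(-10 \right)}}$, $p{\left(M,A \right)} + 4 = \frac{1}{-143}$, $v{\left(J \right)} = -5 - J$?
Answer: $\frac{573 i \sqrt{48989}}{7005427} \approx 0.018104 i$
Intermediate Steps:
$f{\left(u \right)} = 2 - u$
$p{\left(M,A \right)} = - \frac{573}{143}$ ($p{\left(M,A \right)} = -4 + \frac{1}{-143} = -4 - \frac{1}{143} = - \frac{573}{143}$)
$C = i \sqrt{48989}$ ($C = \sqrt{-49001 + \left(2 - -10\right)} = \sqrt{-49001 + \left(2 + 10\right)} = \sqrt{-49001 + 12} = \sqrt{-48989} = i \sqrt{48989} \approx 221.33 i$)
$\frac{p{\left(v{\left(14 \right)},175 \right)}}{C} = - \frac{573}{143 i \sqrt{48989}} = - \frac{573 \left(- \frac{i \sqrt{48989}}{48989}\right)}{143} = \frac{573 i \sqrt{48989}}{7005427}$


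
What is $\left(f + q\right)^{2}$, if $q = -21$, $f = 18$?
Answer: $9$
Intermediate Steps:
$\left(f + q\right)^{2} = \left(18 - 21\right)^{2} = \left(-3\right)^{2} = 9$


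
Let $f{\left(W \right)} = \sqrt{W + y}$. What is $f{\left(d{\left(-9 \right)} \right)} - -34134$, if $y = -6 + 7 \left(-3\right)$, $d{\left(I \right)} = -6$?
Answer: $34134 + i \sqrt{33} \approx 34134.0 + 5.7446 i$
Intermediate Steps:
$y = -27$ ($y = -6 - 21 = -27$)
$f{\left(W \right)} = \sqrt{-27 + W}$ ($f{\left(W \right)} = \sqrt{W - 27} = \sqrt{-27 + W}$)
$f{\left(d{\left(-9 \right)} \right)} - -34134 = \sqrt{-27 - 6} - -34134 = \sqrt{-33} + 34134 = i \sqrt{33} + 34134 = 34134 + i \sqrt{33}$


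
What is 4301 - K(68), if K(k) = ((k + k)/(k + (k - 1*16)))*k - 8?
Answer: 63479/15 ≈ 4231.9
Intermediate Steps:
K(k) = -8 + 2*k²/(-16 + 2*k) (K(k) = ((2*k)/(k + (k - 16)))*k - 8 = ((2*k)/(k + (-16 + k)))*k - 8 = ((2*k)/(-16 + 2*k))*k - 8 = (2*k/(-16 + 2*k))*k - 8 = 2*k²/(-16 + 2*k) - 8 = -8 + 2*k²/(-16 + 2*k))
4301 - K(68) = 4301 - (64 + 68² - 8*68)/(-8 + 68) = 4301 - (64 + 4624 - 544)/60 = 4301 - 4144/60 = 4301 - 1*1036/15 = 4301 - 1036/15 = 63479/15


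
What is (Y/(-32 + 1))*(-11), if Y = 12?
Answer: 132/31 ≈ 4.2581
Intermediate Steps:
(Y/(-32 + 1))*(-11) = (12/(-32 + 1))*(-11) = (12/(-31))*(-11) = (12*(-1/31))*(-11) = -12/31*(-11) = 132/31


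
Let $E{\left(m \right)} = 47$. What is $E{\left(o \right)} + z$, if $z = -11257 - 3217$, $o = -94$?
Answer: $-14427$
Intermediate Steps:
$z = -14474$
$E{\left(o \right)} + z = 47 - 14474 = -14427$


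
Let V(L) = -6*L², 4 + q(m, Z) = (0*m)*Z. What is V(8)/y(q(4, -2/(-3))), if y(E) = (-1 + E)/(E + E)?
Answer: -3072/5 ≈ -614.40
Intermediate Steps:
q(m, Z) = -4 (q(m, Z) = -4 + (0*m)*Z = -4 + 0*Z = -4 + 0 = -4)
y(E) = (-1 + E)/(2*E) (y(E) = (-1 + E)/((2*E)) = (-1 + E)*(1/(2*E)) = (-1 + E)/(2*E))
V(8)/y(q(4, -2/(-3))) = (-6*8²)/(((½)*(-1 - 4)/(-4))) = (-6*64)/(((½)*(-¼)*(-5))) = -384/5/8 = -384*8/5 = -3072/5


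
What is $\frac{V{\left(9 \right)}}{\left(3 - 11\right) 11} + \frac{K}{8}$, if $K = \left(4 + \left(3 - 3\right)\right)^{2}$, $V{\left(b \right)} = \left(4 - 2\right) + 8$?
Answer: $\frac{83}{44} \approx 1.8864$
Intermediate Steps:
$V{\left(b \right)} = 10$ ($V{\left(b \right)} = 2 + 8 = 10$)
$K = 16$ ($K = \left(4 + \left(3 - 3\right)\right)^{2} = \left(4 + 0\right)^{2} = 4^{2} = 16$)
$\frac{V{\left(9 \right)}}{\left(3 - 11\right) 11} + \frac{K}{8} = \frac{10}{\left(3 - 11\right) 11} + \frac{16}{8} = \frac{10}{\left(-8\right) 11} + 16 \cdot \frac{1}{8} = \frac{10}{-88} + 2 = 10 \left(- \frac{1}{88}\right) + 2 = - \frac{5}{44} + 2 = \frac{83}{44}$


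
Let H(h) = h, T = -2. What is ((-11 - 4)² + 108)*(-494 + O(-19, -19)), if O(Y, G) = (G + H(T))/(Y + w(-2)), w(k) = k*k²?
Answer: -164243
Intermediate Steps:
w(k) = k³
O(Y, G) = (-2 + G)/(-8 + Y) (O(Y, G) = (G - 2)/(Y + (-2)³) = (-2 + G)/(Y - 8) = (-2 + G)/(-8 + Y))
((-11 - 4)² + 108)*(-494 + O(-19, -19)) = ((-11 - 4)² + 108)*(-494 + (-2 - 19)/(-8 - 19)) = ((-15)² + 108)*(-494 - 21/(-27)) = (225 + 108)*(-494 - 1/27*(-21)) = 333*(-494 + 7/9) = 333*(-4439/9) = -164243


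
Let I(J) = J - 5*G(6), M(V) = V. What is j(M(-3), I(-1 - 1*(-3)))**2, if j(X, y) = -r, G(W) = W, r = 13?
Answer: 169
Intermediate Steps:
I(J) = -30 + J (I(J) = J - 5*6 = J - 30 = -30 + J)
j(X, y) = -13 (j(X, y) = -1*13 = -13)
j(M(-3), I(-1 - 1*(-3)))**2 = (-13)**2 = 169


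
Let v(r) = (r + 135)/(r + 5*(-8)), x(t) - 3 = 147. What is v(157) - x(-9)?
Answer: -17258/117 ≈ -147.50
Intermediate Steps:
x(t) = 150 (x(t) = 3 + 147 = 150)
v(r) = (135 + r)/(-40 + r) (v(r) = (135 + r)/(r - 40) = (135 + r)/(-40 + r))
v(157) - x(-9) = (135 + 157)/(-40 + 157) - 1*150 = 292/117 - 150 = -17258/117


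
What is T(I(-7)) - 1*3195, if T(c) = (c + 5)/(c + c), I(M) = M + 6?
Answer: -3197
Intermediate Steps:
I(M) = 6 + M
T(c) = (5 + c)/(2*c) (T(c) = (5 + c)/((2*c)) = (5 + c)*(1/(2*c)) = (5 + c)/(2*c))
T(I(-7)) - 1*3195 = (5 + (6 - 7))/(2*(6 - 7)) - 1*3195 = (½)*(5 - 1)/(-1) - 3195 = (½)*(-1)*4 - 3195 = -2 - 3195 = -3197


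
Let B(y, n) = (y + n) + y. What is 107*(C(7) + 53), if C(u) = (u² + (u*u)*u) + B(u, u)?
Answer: 49862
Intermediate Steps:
B(y, n) = n + 2*y (B(y, n) = (n + y) + y = n + 2*y)
C(u) = u² + u³ + 3*u (C(u) = (u² + (u*u)*u) + (u + 2*u) = (u² + u²*u) + 3*u = (u² + u³) + 3*u = u² + u³ + 3*u)
107*(C(7) + 53) = 107*(7*(3 + 7 + 7²) + 53) = 107*(7*(3 + 7 + 49) + 53) = 107*(7*59 + 53) = 107*(413 + 53) = 107*466 = 49862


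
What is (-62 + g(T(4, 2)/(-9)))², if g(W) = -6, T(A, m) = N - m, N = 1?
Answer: 4624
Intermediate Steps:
T(A, m) = 1 - m
(-62 + g(T(4, 2)/(-9)))² = (-62 - 6)² = (-68)² = 4624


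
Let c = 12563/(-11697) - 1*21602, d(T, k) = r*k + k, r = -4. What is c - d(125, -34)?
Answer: -253884251/11697 ≈ -21705.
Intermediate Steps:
d(T, k) = -3*k (d(T, k) = -4*k + k = -3*k)
c = -252691157/11697 (c = 12563*(-1/11697) - 21602 = -12563/11697 - 21602 = -252691157/11697 ≈ -21603.)
c - d(125, -34) = -252691157/11697 - (-3)*(-34) = -252691157/11697 - 1*102 = -252691157/11697 - 102 = -253884251/11697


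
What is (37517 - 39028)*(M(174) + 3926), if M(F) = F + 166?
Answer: -6445926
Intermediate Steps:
M(F) = 166 + F
(37517 - 39028)*(M(174) + 3926) = (37517 - 39028)*((166 + 174) + 3926) = -1511*(340 + 3926) = -1511*4266 = -6445926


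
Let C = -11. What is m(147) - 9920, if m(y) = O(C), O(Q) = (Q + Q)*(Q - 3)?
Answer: -9612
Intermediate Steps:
O(Q) = 2*Q*(-3 + Q) (O(Q) = (2*Q)*(-3 + Q) = 2*Q*(-3 + Q))
m(y) = 308 (m(y) = 2*(-11)*(-3 - 11) = 2*(-11)*(-14) = 308)
m(147) - 9920 = 308 - 9920 = -9612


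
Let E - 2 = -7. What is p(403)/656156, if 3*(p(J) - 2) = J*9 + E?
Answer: 907/492117 ≈ 0.0018431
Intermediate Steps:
E = -5 (E = 2 - 7 = -5)
p(J) = ⅓ + 3*J (p(J) = 2 + (J*9 - 5)/3 = 2 + (9*J - 5)/3 = 2 + (-5 + 9*J)/3 = 2 + (-5/3 + 3*J) = ⅓ + 3*J)
p(403)/656156 = (⅓ + 3*403)/656156 = (⅓ + 1209)*(1/656156) = (3628/3)*(1/656156) = 907/492117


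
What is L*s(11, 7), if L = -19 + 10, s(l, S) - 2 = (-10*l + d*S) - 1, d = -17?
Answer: 2052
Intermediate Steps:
s(l, S) = 1 - 17*S - 10*l (s(l, S) = 2 + ((-10*l - 17*S) - 1) = 2 + ((-17*S - 10*l) - 1) = 2 + (-1 - 17*S - 10*l) = 1 - 17*S - 10*l)
L = -9
L*s(11, 7) = -9*(1 - 17*7 - 10*11) = -9*(1 - 119 - 110) = -9*(-228) = 2052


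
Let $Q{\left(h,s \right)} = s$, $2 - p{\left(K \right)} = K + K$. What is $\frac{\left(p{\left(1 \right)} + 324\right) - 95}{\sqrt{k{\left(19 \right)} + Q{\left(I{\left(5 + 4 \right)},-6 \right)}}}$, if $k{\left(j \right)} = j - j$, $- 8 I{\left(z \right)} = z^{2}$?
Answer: $- \frac{229 i \sqrt{6}}{6} \approx - 93.489 i$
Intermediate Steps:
$p{\left(K \right)} = 2 - 2 K$ ($p{\left(K \right)} = 2 - \left(K + K\right) = 2 - 2 K$)
$I{\left(z \right)} = - \frac{z^{2}}{8}$
$k{\left(j \right)} = 0$
$\frac{\left(p{\left(1 \right)} + 324\right) - 95}{\sqrt{k{\left(19 \right)} + Q{\left(I{\left(5 + 4 \right)},-6 \right)}}} = \frac{\left(\left(2 - 2\right) + 324\right) - 95}{\sqrt{0 - 6}} = \frac{\left(\left(2 - 2\right) + 324\right) - 95}{\sqrt{-6}} = \frac{\left(0 + 324\right) - 95}{i \sqrt{6}} = \left(324 - 95\right) \left(- \frac{i \sqrt{6}}{6}\right) = 229 \left(- \frac{i \sqrt{6}}{6}\right) = - \frac{229 i \sqrt{6}}{6}$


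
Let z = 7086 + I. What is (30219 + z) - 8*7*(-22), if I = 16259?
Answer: 54796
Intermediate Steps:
z = 23345 (z = 7086 + 16259 = 23345)
(30219 + z) - 8*7*(-22) = (30219 + 23345) - 8*7*(-22) = 53564 - 56*(-22) = 53564 + 1232 = 54796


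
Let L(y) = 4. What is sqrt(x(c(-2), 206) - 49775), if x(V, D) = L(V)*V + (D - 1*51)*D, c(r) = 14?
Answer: I*sqrt(17789) ≈ 133.38*I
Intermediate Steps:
x(V, D) = 4*V + D*(-51 + D) (x(V, D) = 4*V + (D - 1*51)*D = 4*V + (D - 51)*D = 4*V + (-51 + D)*D = 4*V + D*(-51 + D))
sqrt(x(c(-2), 206) - 49775) = sqrt((206**2 - 51*206 + 4*14) - 49775) = sqrt((42436 - 10506 + 56) - 49775) = sqrt(31986 - 49775) = sqrt(-17789) = I*sqrt(17789)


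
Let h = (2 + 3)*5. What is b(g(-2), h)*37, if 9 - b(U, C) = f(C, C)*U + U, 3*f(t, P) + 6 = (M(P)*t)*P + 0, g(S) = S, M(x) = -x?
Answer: -1155473/3 ≈ -3.8516e+5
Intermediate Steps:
f(t, P) = -2 - t*P**2/3 (f(t, P) = -2 + (((-P)*t)*P + 0)/3 = -2 + ((-P*t)*P + 0)/3 = -2 + (-t*P**2 + 0)/3 = -2 + (-t*P**2)/3 = -2 - t*P**2/3)
h = 25 (h = 5*5 = 25)
b(U, C) = 9 - U - U*(-2 - C**3/3) (b(U, C) = 9 - ((-2 - C*C**2/3)*U + U) = 9 - ((-2 - C**3/3)*U + U) = 9 - (U*(-2 - C**3/3) + U) = 9 - (U + U*(-2 - C**3/3)) = 9 + (-U - U*(-2 - C**3/3)) = 9 - U - U*(-2 - C**3/3))
b(g(-2), h)*37 = (9 - 2 + (1/3)*(-2)*25**3)*37 = (9 - 2 + (1/3)*(-2)*15625)*37 = (9 - 2 - 31250/3)*37 = -31229/3*37 = -1155473/3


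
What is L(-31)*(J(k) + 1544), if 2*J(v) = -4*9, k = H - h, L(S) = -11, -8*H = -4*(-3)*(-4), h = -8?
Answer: -16786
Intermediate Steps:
H = 6 (H = -(-4*(-3))*(-4)/8 = -3*(-4)/2 = -1/8*(-48) = 6)
k = 14 (k = 6 - 1*(-8) = 6 + 8 = 14)
J(v) = -18 (J(v) = (-4*9)/2 = (1/2)*(-36) = -18)
L(-31)*(J(k) + 1544) = -11*(-18 + 1544) = -11*1526 = -16786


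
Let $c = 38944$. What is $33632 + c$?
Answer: $72576$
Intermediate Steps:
$33632 + c = 33632 + 38944 = 72576$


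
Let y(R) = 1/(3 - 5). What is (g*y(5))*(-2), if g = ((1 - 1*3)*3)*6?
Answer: -36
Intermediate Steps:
y(R) = -½ (y(R) = 1/(-2) = -½)
g = -36 (g = ((1 - 3)*3)*6 = -2*3*6 = -6*6 = -36)
(g*y(5))*(-2) = -36*(-½)*(-2) = 18*(-2) = -36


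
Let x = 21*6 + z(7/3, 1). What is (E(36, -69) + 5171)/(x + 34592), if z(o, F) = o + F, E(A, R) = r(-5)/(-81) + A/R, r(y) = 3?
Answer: 802711/5390487 ≈ 0.14891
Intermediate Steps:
E(A, R) = -1/27 + A/R (E(A, R) = 3/(-81) + A/R = 3*(-1/81) + A/R = -1/27 + A/R)
z(o, F) = F + o
x = 388/3 (x = 21*6 + (1 + 7/3) = 126 + (1 + 7*(⅓)) = 126 + (1 + 7/3) = 126 + 10/3 = 388/3 ≈ 129.33)
(E(36, -69) + 5171)/(x + 34592) = ((36 - 1/27*(-69))/(-69) + 5171)/(388/3 + 34592) = (-(36 + 23/9)/69 + 5171)/(104164/3) = (-1/69*347/9 + 5171)*(3/104164) = (-347/621 + 5171)*(3/104164) = (3210844/621)*(3/104164) = 802711/5390487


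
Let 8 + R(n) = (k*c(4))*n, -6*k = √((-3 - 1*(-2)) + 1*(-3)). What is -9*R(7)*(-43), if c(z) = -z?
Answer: -3096 + 3612*I ≈ -3096.0 + 3612.0*I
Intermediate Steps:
k = -I/3 (k = -√((-3 - 1*(-2)) + 1*(-3))/6 = -√((-3 + 2) - 3)/6 = -√(-1 - 3)/6 = -I/3 ≈ -0.33333*I)
R(n) = -8 + 4*I*n/3 (R(n) = -8 + ((-I/3)*(-1*4))*n = -8 + (-I/3*(-4))*n = -8 + (4*I/3)*n = -8 + 4*I*n/3)
-9*R(7)*(-43) = -9*(-8 + (4/3)*I*7)*(-43) = -9*(-8 + 28*I/3)*(-43) = (72 - 84*I)*(-43) = -3096 + 3612*I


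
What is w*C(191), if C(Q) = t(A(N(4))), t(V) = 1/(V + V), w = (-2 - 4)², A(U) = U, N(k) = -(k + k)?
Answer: -9/4 ≈ -2.2500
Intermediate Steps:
N(k) = -2*k
w = 36 (w = (-6)² = 36)
t(V) = 1/(2*V)
C(Q) = -1/16 (C(Q) = 1/(2*((-2*4))) = (½)/(-8) = (½)*(-⅛) = -1/16)
w*C(191) = 36*(-1/16) = -9/4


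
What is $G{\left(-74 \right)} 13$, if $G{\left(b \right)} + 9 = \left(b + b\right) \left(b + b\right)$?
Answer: $284635$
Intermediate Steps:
$G{\left(b \right)} = -9 + 4 b^{2}$ ($G{\left(b \right)} = -9 + \left(b + b\right) \left(b + b\right) = -9 + 2 b 2 b = -9 + 4 b^{2}$)
$G{\left(-74 \right)} 13 = \left(-9 + 4 \left(-74\right)^{2}\right) 13 = \left(-9 + 4 \cdot 5476\right) 13 = \left(-9 + 21904\right) 13 = 21895 \cdot 13 = 284635$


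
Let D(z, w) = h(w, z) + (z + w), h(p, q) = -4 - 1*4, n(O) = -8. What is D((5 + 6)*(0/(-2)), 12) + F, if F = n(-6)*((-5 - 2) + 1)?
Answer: 52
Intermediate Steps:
h(p, q) = -8 (h(p, q) = -4 - 4 = -8)
D(z, w) = -8 + w + z (D(z, w) = -8 + (z + w) = -8 + (w + z) = -8 + w + z)
F = 48 (F = -8*((-5 - 2) + 1) = -8*(-7 + 1) = -8*(-6) = 48)
D((5 + 6)*(0/(-2)), 12) + F = (-8 + 12 + (5 + 6)*(0/(-2))) + 48 = (-8 + 12 + 11*(0*(-½))) + 48 = (-8 + 12 + 11*0) + 48 = (-8 + 12 + 0) + 48 = 4 + 48 = 52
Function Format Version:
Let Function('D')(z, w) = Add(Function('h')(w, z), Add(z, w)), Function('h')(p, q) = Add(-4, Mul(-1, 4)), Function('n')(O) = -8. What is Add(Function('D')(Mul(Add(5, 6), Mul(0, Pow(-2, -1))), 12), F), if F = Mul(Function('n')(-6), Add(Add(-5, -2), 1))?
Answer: 52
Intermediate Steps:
Function('h')(p, q) = -8 (Function('h')(p, q) = Add(-4, -4) = -8)
Function('D')(z, w) = Add(-8, w, z) (Function('D')(z, w) = Add(-8, Add(z, w)) = Add(-8, Add(w, z)) = Add(-8, w, z))
F = 48 (F = Mul(-8, Add(Add(-5, -2), 1)) = Mul(-8, Add(-7, 1)) = Mul(-8, -6) = 48)
Add(Function('D')(Mul(Add(5, 6), Mul(0, Pow(-2, -1))), 12), F) = Add(Add(-8, 12, Mul(Add(5, 6), Mul(0, Pow(-2, -1)))), 48) = Add(Add(-8, 12, Mul(11, Mul(0, Rational(-1, 2)))), 48) = Add(Add(-8, 12, Mul(11, 0)), 48) = Add(Add(-8, 12, 0), 48) = Add(4, 48) = 52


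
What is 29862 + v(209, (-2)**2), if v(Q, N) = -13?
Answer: 29849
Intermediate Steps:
29862 + v(209, (-2)**2) = 29862 - 13 = 29849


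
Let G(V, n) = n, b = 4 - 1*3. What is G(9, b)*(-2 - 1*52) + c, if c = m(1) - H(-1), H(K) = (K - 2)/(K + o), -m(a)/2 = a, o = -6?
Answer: -395/7 ≈ -56.429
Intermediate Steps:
m(a) = -2*a
b = 1 (b = 4 - 3 = 1)
H(K) = (-2 + K)/(-6 + K) (H(K) = (K - 2)/(K - 6) = (-2 + K)/(-6 + K))
c = -17/7 (c = -2*1 - (-2 - 1)/(-6 - 1) = -2 - (-3)/(-7) = -2 - (-1)*(-3)/7 = -2 - 1*3/7 = -2 - 3/7 = -17/7 ≈ -2.4286)
G(9, b)*(-2 - 1*52) + c = 1*(-2 - 1*52) - 17/7 = 1*(-2 - 52) - 17/7 = 1*(-54) - 17/7 = -54 - 17/7 = -395/7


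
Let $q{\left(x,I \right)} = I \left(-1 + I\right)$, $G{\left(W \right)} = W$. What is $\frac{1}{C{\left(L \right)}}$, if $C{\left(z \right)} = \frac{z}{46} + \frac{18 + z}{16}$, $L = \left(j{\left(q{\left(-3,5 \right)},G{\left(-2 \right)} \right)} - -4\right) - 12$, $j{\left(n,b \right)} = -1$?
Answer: $\frac{368}{135} \approx 2.7259$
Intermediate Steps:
$L = -9$ ($L = \left(-1 - -4\right) - 12 = \left(-1 + 4\right) - 12 = 3 - 12 = -9$)
$C{\left(z \right)} = \frac{9}{8} + \frac{31 z}{368}$ ($C{\left(z \right)} = z \frac{1}{46} + \left(18 + z\right) \frac{1}{16} = \frac{z}{46} + \left(\frac{9}{8} + \frac{z}{16}\right) = \frac{9}{8} + \frac{31 z}{368}$)
$\frac{1}{C{\left(L \right)}} = \frac{1}{\frac{9}{8} + \frac{31}{368} \left(-9\right)} = \frac{1}{\frac{9}{8} - \frac{279}{368}} = \frac{1}{\frac{135}{368}} = \frac{368}{135}$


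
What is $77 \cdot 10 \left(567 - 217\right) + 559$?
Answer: $270059$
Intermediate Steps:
$77 \cdot 10 \left(567 - 217\right) + 559 = 770 \cdot 350 + 559 = 269500 + 559 = 270059$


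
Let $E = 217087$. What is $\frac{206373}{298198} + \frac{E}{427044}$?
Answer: $\frac{76432630319}{63671833356} \approx 1.2004$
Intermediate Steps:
$\frac{206373}{298198} + \frac{E}{427044} = \frac{206373}{298198} + \frac{217087}{427044} = \frac{76432630319}{63671833356}$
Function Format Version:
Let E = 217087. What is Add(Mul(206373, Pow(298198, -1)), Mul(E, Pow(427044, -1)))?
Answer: Rational(76432630319, 63671833356) ≈ 1.2004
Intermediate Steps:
Add(Mul(206373, Pow(298198, -1)), Mul(E, Pow(427044, -1))) = Add(Mul(206373, Pow(298198, -1)), Mul(217087, Pow(427044, -1))) = Add(Mul(206373, Rational(1, 298198)), Mul(217087, Rational(1, 427044))) = Add(Rational(206373, 298198), Rational(217087, 427044)) = Rational(76432630319, 63671833356)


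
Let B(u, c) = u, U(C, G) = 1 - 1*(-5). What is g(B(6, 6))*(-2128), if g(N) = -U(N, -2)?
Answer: 12768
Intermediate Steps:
U(C, G) = 6 (U(C, G) = 1 + 5 = 6)
g(N) = -6 (g(N) = -1*6 = -6)
g(B(6, 6))*(-2128) = -6*(-2128) = 12768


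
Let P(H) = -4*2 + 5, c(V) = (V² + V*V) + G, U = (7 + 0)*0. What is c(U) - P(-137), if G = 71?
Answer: 74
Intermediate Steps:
U = 0 (U = 7*0 = 0)
c(V) = 71 + 2*V² (c(V) = (V² + V*V) + 71 = (V² + V²) + 71 = 2*V² + 71 = 71 + 2*V²)
P(H) = -3 (P(H) = -8 + 5 = -3)
c(U) - P(-137) = (71 + 2*0²) - 1*(-3) = (71 + 2*0) + 3 = (71 + 0) + 3 = 71 + 3 = 74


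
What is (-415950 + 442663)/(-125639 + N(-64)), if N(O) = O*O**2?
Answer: -26713/387783 ≈ -0.068887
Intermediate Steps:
N(O) = O**3
(-415950 + 442663)/(-125639 + N(-64)) = (-415950 + 442663)/(-125639 + (-64)**3) = 26713/(-125639 - 262144) = 26713/(-387783) = 26713*(-1/387783) = -26713/387783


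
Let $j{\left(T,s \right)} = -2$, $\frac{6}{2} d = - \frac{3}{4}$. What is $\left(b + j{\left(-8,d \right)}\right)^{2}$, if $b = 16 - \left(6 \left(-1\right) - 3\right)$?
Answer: $529$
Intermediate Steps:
$d = - \frac{1}{4}$ ($d = \frac{\left(-3\right) \frac{1}{4}}{3} = \frac{1}{3} \left(- \frac{3}{4}\right) = - \frac{1}{4} \approx -0.25$)
$b = 25$ ($b = 16 - \left(-6 - 3\right) = 16 - -9 = 16 + 9 = 25$)
$\left(b + j{\left(-8,d \right)}\right)^{2} = \left(25 - 2\right)^{2} = 23^{2} = 529$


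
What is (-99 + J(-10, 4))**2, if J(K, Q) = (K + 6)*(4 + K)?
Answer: 5625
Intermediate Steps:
J(K, Q) = (4 + K)*(6 + K) (J(K, Q) = (6 + K)*(4 + K) = (4 + K)*(6 + K))
(-99 + J(-10, 4))**2 = (-99 + (24 + (-10)**2 + 10*(-10)))**2 = (-99 + (24 + 100 - 100))**2 = (-99 + 24)**2 = (-75)**2 = 5625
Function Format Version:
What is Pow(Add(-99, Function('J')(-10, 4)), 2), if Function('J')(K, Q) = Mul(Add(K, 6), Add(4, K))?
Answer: 5625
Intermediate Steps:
Function('J')(K, Q) = Mul(Add(4, K), Add(6, K)) (Function('J')(K, Q) = Mul(Add(6, K), Add(4, K)) = Mul(Add(4, K), Add(6, K)))
Pow(Add(-99, Function('J')(-10, 4)), 2) = Pow(Add(-99, Add(24, Pow(-10, 2), Mul(10, -10))), 2) = Pow(Add(-99, Add(24, 100, -100)), 2) = Pow(Add(-99, 24), 2) = Pow(-75, 2) = 5625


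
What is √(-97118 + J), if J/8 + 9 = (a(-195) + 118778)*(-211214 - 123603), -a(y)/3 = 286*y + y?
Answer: I*√767864047918 ≈ 8.7628e+5*I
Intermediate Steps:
a(y) = -861*y (a(y) = -3*(286*y + y) = -861*y)
J = -767863950800 (J = -72 + 8*((-861*(-195) + 118778)*(-211214 - 123603)) = -72 + 8*((167895 + 118778)*(-334817)) = -72 + 8*(286673*(-334817)) = -72 + 8*(-95982993841) = -72 - 767863950728 = -767863950800)
√(-97118 + J) = √(-97118 - 767863950800) = √(-767864047918) = I*√767864047918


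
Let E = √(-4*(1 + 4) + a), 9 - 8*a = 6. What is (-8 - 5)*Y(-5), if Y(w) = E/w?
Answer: 13*I*√314/20 ≈ 11.518*I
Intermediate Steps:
a = 3/8 (a = 9/8 - ⅛*6 = 9/8 - ¾ = 3/8 ≈ 0.37500)
E = I*√314/4 (E = √(-4*(1 + 4) + 3/8) = √(-4*5 + 3/8) = √(-20 + 3/8) = √(-157/8) = I*√314/4 ≈ 4.43*I)
Y(w) = I*√314/(4*w) (Y(w) = (I*√314/4)/w = I*√314/(4*w))
(-8 - 5)*Y(-5) = (-8 - 5)*((¼)*I*√314/(-5)) = -13*I*√314*(-1)/(4*5) = -(-13)*I*√314/20 = 13*I*√314/20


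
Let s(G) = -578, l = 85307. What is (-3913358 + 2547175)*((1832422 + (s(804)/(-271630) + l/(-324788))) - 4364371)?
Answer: 152584910787891599043299/44111082220 ≈ 3.4591e+12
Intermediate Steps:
(-3913358 + 2547175)*((1832422 + (s(804)/(-271630) + l/(-324788))) - 4364371) = (-3913358 + 2547175)*((1832422 + (-578/(-271630) + 85307/(-324788))) - 4364371) = -1366183*((1832422 + (-578*(-1/271630) + 85307*(-1/324788))) - 4364371) = -1366183*((1832422 + (289/135815 - 85307/324788)) - 4364371) = -1366183*((1832422 - 11492106473/44111082220) - 4364371) = -1366183*(80830106011630367/44111082220 - 4364371) = -1366183*(-111687022007953253/44111082220) = 152584910787891599043299/44111082220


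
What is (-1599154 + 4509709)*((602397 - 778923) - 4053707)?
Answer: -12312325809315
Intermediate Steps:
(-1599154 + 4509709)*((602397 - 778923) - 4053707) = 2910555*(-176526 - 4053707) = 2910555*(-4230233) = -12312325809315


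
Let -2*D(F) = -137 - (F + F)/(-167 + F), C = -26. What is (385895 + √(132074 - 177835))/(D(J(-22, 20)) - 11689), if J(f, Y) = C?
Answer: -148955470/4485461 - 386*I*√45761/4485461 ≈ -33.208 - 0.018409*I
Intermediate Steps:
J(f, Y) = -26
D(F) = 137/2 + F/(-167 + F) (D(F) = -(-137 - (F + F)/(-167 + F))/2 = -(-137 - 2*F/(-167 + F))/2 = 137/2 + F/(-167 + F))
(385895 + √(132074 - 177835))/(D(J(-22, 20)) - 11689) = (385895 + √(132074 - 177835))/((-22879 + 139*(-26))/(2*(-167 - 26)) - 11689) = (385895 + √(-45761))/((½)*(-22879 - 3614)/(-193) - 11689) = (385895 + I*√45761)/((½)*(-1/193)*(-26493) - 11689) = (385895 + I*√45761)/(26493/386 - 11689) = (385895 + I*√45761)/(-4485461/386) = (385895 + I*√45761)*(-386/4485461) = -148955470/4485461 - 386*I*√45761/4485461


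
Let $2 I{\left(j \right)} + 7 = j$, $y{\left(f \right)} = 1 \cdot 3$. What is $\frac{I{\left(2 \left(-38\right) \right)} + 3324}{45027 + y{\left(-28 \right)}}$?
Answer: $\frac{1313}{18012} \approx 0.072896$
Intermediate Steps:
$y{\left(f \right)} = 3$
$I{\left(j \right)} = - \frac{7}{2} + \frac{j}{2}$
$\frac{I{\left(2 \left(-38\right) \right)} + 3324}{45027 + y{\left(-28 \right)}} = \frac{\left(- \frac{7}{2} + \frac{2 \left(-38\right)}{2}\right) + 3324}{45027 + 3} = \frac{\left(- \frac{7}{2} + \frac{1}{2} \left(-76\right)\right) + 3324}{45030} = \left(\left(- \frac{7}{2} - 38\right) + 3324\right) \frac{1}{45030} = \left(- \frac{83}{2} + 3324\right) \frac{1}{45030} = \frac{6565}{2} \cdot \frac{1}{45030} = \frac{1313}{18012}$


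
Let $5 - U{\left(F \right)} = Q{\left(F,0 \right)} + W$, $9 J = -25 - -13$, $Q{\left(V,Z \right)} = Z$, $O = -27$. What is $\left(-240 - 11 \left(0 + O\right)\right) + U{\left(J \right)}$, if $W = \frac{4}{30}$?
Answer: $\frac{928}{15} \approx 61.867$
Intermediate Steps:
$W = \frac{2}{15}$ ($W = 4 \cdot \frac{1}{30} = \frac{2}{15} \approx 0.13333$)
$J = - \frac{4}{3}$ ($J = \frac{-25 - -13}{9} = \frac{-25 + 13}{9} = \frac{1}{9} \left(-12\right) = - \frac{4}{3} \approx -1.3333$)
$U{\left(F \right)} = \frac{73}{15}$ ($U{\left(F \right)} = 5 - \left(0 + \frac{2}{15}\right) = 5 - \frac{2}{15} = \frac{73}{15}$)
$\left(-240 - 11 \left(0 + O\right)\right) + U{\left(J \right)} = \left(-240 - 11 \left(0 - 27\right)\right) + \frac{73}{15} = \left(-240 - -297\right) + \frac{73}{15} = \left(-240 + 297\right) + \frac{73}{15} = 57 + \frac{73}{15} = \frac{928}{15}$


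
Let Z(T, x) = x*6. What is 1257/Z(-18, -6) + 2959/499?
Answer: -173573/5988 ≈ -28.987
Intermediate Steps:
Z(T, x) = 6*x
1257/Z(-18, -6) + 2959/499 = 1257/((6*(-6))) + 2959/499 = 1257/(-36) + 2959*(1/499) = 1257*(-1/36) + 2959/499 = -419/12 + 2959/499 = -173573/5988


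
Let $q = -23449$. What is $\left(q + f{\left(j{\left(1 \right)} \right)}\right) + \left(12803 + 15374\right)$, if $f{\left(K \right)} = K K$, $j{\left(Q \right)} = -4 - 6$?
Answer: $4828$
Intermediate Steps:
$j{\left(Q \right)} = -10$ ($j{\left(Q \right)} = -4 - 6 = -10$)
$f{\left(K \right)} = K^{2}$
$\left(q + f{\left(j{\left(1 \right)} \right)}\right) + \left(12803 + 15374\right) = \left(-23449 + \left(-10\right)^{2}\right) + \left(12803 + 15374\right) = \left(-23449 + 100\right) + 28177 = -23349 + 28177 = 4828$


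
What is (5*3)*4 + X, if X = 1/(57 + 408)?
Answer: 27901/465 ≈ 60.002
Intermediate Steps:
X = 1/465 ≈ 0.0021505
(5*3)*4 + X = (5*3)*4 + 1/465 = 15*4 + 1/465 = 60 + 1/465 = 27901/465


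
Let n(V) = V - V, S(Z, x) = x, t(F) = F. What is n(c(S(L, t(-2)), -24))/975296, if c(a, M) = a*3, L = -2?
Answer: 0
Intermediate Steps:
c(a, M) = 3*a
n(V) = 0
n(c(S(L, t(-2)), -24))/975296 = 0/975296 = 0*(1/975296) = 0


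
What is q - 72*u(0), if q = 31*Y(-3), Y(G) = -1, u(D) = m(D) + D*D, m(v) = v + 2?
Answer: -175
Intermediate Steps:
m(v) = 2 + v
u(D) = 2 + D + D² (u(D) = (2 + D) + D*D = (2 + D) + D² = 2 + D + D²)
q = -31 (q = 31*(-1) = -31)
q - 72*u(0) = -31 - 72*(2 + 0 + 0²) = -31 - 72*(2 + 0 + 0) = -31 - 72*2 = -31 - 144 = -175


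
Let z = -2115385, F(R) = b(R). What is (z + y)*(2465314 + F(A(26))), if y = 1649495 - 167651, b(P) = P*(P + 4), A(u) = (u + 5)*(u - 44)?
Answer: -1757725293286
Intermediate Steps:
A(u) = (-44 + u)*(5 + u) (A(u) = (5 + u)*(-44 + u) = (-44 + u)*(5 + u))
b(P) = P*(4 + P)
y = 1481844
F(R) = R*(4 + R)
(z + y)*(2465314 + F(A(26))) = (-2115385 + 1481844)*(2465314 + (-220 + 26² - 39*26)*(4 + (-220 + 26² - 39*26))) = -633541*(2465314 + (-220 + 676 - 1014)*(4 + (-220 + 676 - 1014))) = -633541*(2465314 - 558*(4 - 558)) = -633541*(2465314 - 558*(-554)) = -633541*(2465314 + 309132) = -633541*2774446 = -1757725293286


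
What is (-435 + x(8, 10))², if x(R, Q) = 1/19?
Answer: 68293696/361 ≈ 1.8918e+5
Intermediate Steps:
x(R, Q) = 1/19
(-435 + x(8, 10))² = (-435 + 1/19)² = (-8264/19)² = 68293696/361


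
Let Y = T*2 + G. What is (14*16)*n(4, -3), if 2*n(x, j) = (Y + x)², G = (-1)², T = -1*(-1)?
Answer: 5488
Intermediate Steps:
T = 1
G = 1
Y = 3 (Y = 1*2 + 1 = 2 + 1 = 3)
n(x, j) = (3 + x)²/2
(14*16)*n(4, -3) = (14*16)*((3 + 4)²/2) = 224*((½)*7²) = 224*((½)*49) = 224*(49/2) = 5488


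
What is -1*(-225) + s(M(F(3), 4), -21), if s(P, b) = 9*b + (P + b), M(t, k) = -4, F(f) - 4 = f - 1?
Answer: 11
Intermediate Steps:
F(f) = 3 + f (F(f) = 4 + (f - 1) = 4 + (-1 + f) = 3 + f)
s(P, b) = P + 10*b
-1*(-225) + s(M(F(3), 4), -21) = -1*(-225) + (-4 + 10*(-21)) = 225 + (-4 - 210) = 225 - 214 = 11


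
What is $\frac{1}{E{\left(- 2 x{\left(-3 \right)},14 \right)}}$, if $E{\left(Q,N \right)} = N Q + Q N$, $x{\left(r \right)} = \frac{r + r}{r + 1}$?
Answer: $- \frac{1}{168} \approx -0.0059524$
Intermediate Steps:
$x{\left(r \right)} = \frac{2 r}{1 + r}$
$E{\left(Q,N \right)} = 2 N Q$ ($E{\left(Q,N \right)} = N Q + N Q = 2 N Q$)
$\frac{1}{E{\left(- 2 x{\left(-3 \right)},14 \right)}} = \frac{1}{2 \cdot 14 \left(- 2 \cdot 2 \left(-3\right) \frac{1}{1 - 3}\right)} = \frac{1}{2 \cdot 14 \left(- 2 \cdot 2 \left(-3\right) \frac{1}{-2}\right)} = \frac{1}{2 \cdot 14 \left(- 2 \cdot 2 \left(-3\right) \left(- \frac{1}{2}\right)\right)} = \frac{1}{2 \cdot 14 \left(\left(-2\right) 3\right)} = \frac{1}{2 \cdot 14 \left(-6\right)} = \frac{1}{-168} = - \frac{1}{168}$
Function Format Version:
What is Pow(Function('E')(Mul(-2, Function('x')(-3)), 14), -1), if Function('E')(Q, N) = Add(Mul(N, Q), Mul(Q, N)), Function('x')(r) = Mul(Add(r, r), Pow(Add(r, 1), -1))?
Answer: Rational(-1, 168) ≈ -0.0059524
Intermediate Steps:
Function('x')(r) = Mul(2, r, Pow(Add(1, r), -1)) (Function('x')(r) = Mul(Mul(2, r), Pow(Add(1, r), -1)) = Mul(2, r, Pow(Add(1, r), -1)))
Function('E')(Q, N) = Mul(2, N, Q) (Function('E')(Q, N) = Add(Mul(N, Q), Mul(N, Q)) = Mul(2, N, Q))
Pow(Function('E')(Mul(-2, Function('x')(-3)), 14), -1) = Pow(Mul(2, 14, Mul(-2, Mul(2, -3, Pow(Add(1, -3), -1)))), -1) = Pow(Mul(2, 14, Mul(-2, Mul(2, -3, Pow(-2, -1)))), -1) = Pow(Mul(2, 14, Mul(-2, Mul(2, -3, Rational(-1, 2)))), -1) = Pow(Mul(2, 14, Mul(-2, 3)), -1) = Pow(Mul(2, 14, -6), -1) = Pow(-168, -1) = Rational(-1, 168)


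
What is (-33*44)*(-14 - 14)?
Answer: 40656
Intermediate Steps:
(-33*44)*(-14 - 14) = -1452*(-28) = 40656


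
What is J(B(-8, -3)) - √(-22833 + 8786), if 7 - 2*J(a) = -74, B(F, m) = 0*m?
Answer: 81/2 - I*√14047 ≈ 40.5 - 118.52*I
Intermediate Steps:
B(F, m) = 0
J(a) = 81/2 (J(a) = 7/2 - ½*(-74) = 7/2 + 37 = 81/2)
J(B(-8, -3)) - √(-22833 + 8786) = 81/2 - √(-22833 + 8786) = 81/2 - √(-14047) = 81/2 - I*√14047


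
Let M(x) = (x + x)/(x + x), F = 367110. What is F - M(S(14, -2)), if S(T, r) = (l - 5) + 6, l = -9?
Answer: 367109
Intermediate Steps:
S(T, r) = -8 (S(T, r) = (-9 - 5) + 6 = -14 + 6 = -8)
M(x) = 1 (M(x) = (2*x)/((2*x)) = (2*x)*(1/(2*x)) = 1)
F - M(S(14, -2)) = 367110 - 1*1 = 367110 - 1 = 367109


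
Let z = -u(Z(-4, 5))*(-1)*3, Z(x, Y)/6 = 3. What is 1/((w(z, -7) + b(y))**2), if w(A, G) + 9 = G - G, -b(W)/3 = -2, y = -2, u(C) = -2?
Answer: 1/9 ≈ 0.11111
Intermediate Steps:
Z(x, Y) = 18 (Z(x, Y) = 6*3 = 18)
b(W) = 6 (b(W) = -3*(-2) = 6)
z = -6 (z = -(-2*(-1))*3 = -2*3 = -1*6 = -6)
w(A, G) = -9 (w(A, G) = -9 + (G - G) = -9 + 0 = -9)
1/((w(z, -7) + b(y))**2) = 1/((-9 + 6)**2) = 1/((-3)**2) = 1/9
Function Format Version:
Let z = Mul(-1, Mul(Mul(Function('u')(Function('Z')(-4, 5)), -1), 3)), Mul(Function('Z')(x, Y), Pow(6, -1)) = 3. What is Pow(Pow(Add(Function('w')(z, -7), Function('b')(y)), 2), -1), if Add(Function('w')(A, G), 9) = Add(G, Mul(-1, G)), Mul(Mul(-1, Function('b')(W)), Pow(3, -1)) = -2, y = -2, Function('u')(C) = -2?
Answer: Rational(1, 9) ≈ 0.11111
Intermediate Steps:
Function('Z')(x, Y) = 18 (Function('Z')(x, Y) = Mul(6, 3) = 18)
Function('b')(W) = 6 (Function('b')(W) = Mul(-3, -2) = 6)
z = -6 (z = Mul(-1, Mul(Mul(-2, -1), 3)) = Mul(-1, Mul(2, 3)) = Mul(-1, 6) = -6)
Function('w')(A, G) = -9 (Function('w')(A, G) = Add(-9, Add(G, Mul(-1, G))) = Add(-9, 0) = -9)
Pow(Pow(Add(Function('w')(z, -7), Function('b')(y)), 2), -1) = Pow(Pow(Add(-9, 6), 2), -1) = Pow(Pow(-3, 2), -1) = Pow(9, -1) = Rational(1, 9)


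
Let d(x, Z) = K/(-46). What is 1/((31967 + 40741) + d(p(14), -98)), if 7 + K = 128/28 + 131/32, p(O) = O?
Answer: 10304/749182859 ≈ 1.3754e-5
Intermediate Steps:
K = 373/224 (K = -7 + (128/28 + 131/32) = -7 + (128*(1/28) + 131*(1/32)) = -7 + (32/7 + 131/32) = -7 + 1941/224 = 373/224 ≈ 1.6652)
d(x, Z) = -373/10304 (d(x, Z) = (373/224)/(-46) = (373/224)*(-1/46) = -373/10304)
1/((31967 + 40741) + d(p(14), -98)) = 1/((31967 + 40741) - 373/10304) = 1/(72708 - 373/10304) = 1/(749182859/10304) = 10304/749182859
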